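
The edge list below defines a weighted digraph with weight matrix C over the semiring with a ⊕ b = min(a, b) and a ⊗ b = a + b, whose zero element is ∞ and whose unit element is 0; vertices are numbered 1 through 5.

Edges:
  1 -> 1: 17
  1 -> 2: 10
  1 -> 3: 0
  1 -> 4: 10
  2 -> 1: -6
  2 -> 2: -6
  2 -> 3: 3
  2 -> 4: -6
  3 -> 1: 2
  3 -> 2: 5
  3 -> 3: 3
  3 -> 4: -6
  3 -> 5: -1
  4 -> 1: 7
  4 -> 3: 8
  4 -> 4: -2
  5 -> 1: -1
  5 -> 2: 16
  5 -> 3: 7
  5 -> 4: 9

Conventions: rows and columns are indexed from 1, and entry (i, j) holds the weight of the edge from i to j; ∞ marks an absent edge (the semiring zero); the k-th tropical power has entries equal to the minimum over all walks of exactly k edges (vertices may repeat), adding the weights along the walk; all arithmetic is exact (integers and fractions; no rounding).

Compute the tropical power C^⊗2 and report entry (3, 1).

C^⊗2:
  [2, 4, 3, -6, -1]
  [-12, -12, -6, -12, 2]
  [-2, -1, 2, -8, 2]
  [5, 13, 6, -4, 7]
  [9, 9, -1, 1, 6]
Key observation: the optimum is the walk 3->5->1, with weight (-1) + (-1) = -2.
Optimal value attained by: walk 3->5->1.
Answer: (C^⊗2)[3][1] = -2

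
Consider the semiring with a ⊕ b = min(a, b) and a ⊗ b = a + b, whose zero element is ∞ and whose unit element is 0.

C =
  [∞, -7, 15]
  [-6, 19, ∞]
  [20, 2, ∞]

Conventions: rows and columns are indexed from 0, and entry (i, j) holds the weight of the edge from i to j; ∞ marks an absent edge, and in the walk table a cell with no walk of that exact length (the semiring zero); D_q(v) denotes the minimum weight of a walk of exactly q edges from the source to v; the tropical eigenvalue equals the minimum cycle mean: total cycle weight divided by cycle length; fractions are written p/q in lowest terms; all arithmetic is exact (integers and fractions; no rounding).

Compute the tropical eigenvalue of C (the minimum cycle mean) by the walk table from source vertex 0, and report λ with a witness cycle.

q=0: [0, ∞, ∞]
q=1: [∞, -7, 15]
q=2: [-13, 12, ∞]
q=3: [6, -20, 2]
Optimal cycle mean attained by: cycle 0->1->0, total (-7) + (-6), length 2.
Answer: λ = -13/2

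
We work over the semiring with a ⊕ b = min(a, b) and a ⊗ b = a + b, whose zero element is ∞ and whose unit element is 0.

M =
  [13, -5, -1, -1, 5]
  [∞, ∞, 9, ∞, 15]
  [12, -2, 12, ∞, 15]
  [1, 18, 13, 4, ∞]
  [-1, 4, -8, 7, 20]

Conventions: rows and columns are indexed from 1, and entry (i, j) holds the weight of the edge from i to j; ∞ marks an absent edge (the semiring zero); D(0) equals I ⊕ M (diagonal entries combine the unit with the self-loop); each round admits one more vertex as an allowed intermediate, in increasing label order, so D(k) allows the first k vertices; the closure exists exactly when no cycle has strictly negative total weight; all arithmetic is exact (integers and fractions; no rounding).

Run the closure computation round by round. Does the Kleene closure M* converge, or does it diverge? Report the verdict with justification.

D(0):
  [0, -5, -1, -1, 5]
  [∞, 0, 9, ∞, 15]
  [12, -2, 0, ∞, 15]
  [1, 18, 13, 0, ∞]
  [-1, 4, -8, 7, 0]
D(1):
  [0, -5, -1, -1, 5]
  [∞, 0, 9, ∞, 15]
  [12, -2, 0, 11, 15]
  [1, -4, 0, 0, 6]
  [-1, -6, -8, -2, 0]
D(2):
  [0, -5, -1, -1, 5]
  [∞, 0, 9, ∞, 15]
  [12, -2, 0, 11, 13]
  [1, -4, 0, 0, 6]
  [-1, -6, -8, -2, 0]
D(3):
  [0, -5, -1, -1, 5]
  [21, 0, 9, 20, 15]
  [12, -2, 0, 11, 13]
  [1, -4, 0, 0, 6]
  [-1, -10, -8, -2, 0]
D(4):
  [0, -5, -1, -1, 5]
  [21, 0, 9, 20, 15]
  [12, -2, 0, 11, 13]
  [1, -4, 0, 0, 6]
  [-1, -10, -8, -2, 0]
D(5):
  [0, -5, -3, -1, 5]
  [14, 0, 7, 13, 15]
  [12, -2, 0, 11, 13]
  [1, -4, -2, 0, 6]
  [-1, -10, -8, -2, 0]
Key observation: every diagonal entry stays at the unit through all rounds, so no improving cycle exists.
Answer: CONVERGES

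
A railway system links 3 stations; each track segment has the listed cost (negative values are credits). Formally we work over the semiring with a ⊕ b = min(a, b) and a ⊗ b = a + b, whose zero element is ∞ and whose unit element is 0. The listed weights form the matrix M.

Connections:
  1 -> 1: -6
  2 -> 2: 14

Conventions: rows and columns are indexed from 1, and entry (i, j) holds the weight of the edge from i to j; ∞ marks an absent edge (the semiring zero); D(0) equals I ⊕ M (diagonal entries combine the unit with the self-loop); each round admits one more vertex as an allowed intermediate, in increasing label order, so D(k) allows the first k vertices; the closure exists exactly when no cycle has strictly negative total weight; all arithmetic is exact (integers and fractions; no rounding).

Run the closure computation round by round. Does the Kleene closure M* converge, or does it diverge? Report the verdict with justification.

Detection: at round 0, diagonal entry (1, 1) turns strictly negative.
Key observation: the cycle 1->1 has total weight (-6), which is strictly negative.
Answer: DIVERGES — negative cycle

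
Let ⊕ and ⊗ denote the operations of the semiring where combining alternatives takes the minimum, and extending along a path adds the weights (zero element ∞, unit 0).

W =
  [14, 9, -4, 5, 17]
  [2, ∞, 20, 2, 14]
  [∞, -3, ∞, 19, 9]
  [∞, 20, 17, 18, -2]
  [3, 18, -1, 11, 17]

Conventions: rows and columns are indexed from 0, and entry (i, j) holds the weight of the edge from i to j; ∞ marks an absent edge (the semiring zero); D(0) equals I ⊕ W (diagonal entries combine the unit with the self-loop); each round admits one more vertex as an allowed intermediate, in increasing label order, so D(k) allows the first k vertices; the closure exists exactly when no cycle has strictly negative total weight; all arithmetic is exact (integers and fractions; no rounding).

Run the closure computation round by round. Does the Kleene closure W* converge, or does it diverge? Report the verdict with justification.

D(0):
  [0, 9, -4, 5, 17]
  [2, 0, 20, 2, 14]
  [∞, -3, 0, 19, 9]
  [∞, 20, 17, 0, -2]
  [3, 18, -1, 11, 0]
D(1):
  [0, 9, -4, 5, 17]
  [2, 0, -2, 2, 14]
  [∞, -3, 0, 19, 9]
  [∞, 20, 17, 0, -2]
  [3, 12, -1, 8, 0]
Detection: at round 2, diagonal entry (2, 2) turns strictly negative.
Key observation: the cycle 2->1->0->2 has total weight (-3) + 2 + (-4), which is strictly negative.
Answer: DIVERGES — negative cycle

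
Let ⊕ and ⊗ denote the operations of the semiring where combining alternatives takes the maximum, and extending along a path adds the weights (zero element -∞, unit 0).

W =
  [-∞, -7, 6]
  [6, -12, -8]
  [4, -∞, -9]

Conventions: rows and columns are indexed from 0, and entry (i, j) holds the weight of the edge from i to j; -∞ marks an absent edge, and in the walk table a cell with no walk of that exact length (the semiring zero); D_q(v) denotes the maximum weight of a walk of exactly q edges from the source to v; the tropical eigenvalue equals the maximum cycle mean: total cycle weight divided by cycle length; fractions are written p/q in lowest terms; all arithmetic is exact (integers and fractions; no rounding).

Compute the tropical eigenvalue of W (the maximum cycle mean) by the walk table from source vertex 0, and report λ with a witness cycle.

q=0: [0, -∞, -∞]
q=1: [-∞, -7, 6]
q=2: [10, -19, -3]
q=3: [1, 3, 16]
Optimal cycle mean attained by: cycle 0->2->0, total 6 + 4, length 2.
Answer: λ = 5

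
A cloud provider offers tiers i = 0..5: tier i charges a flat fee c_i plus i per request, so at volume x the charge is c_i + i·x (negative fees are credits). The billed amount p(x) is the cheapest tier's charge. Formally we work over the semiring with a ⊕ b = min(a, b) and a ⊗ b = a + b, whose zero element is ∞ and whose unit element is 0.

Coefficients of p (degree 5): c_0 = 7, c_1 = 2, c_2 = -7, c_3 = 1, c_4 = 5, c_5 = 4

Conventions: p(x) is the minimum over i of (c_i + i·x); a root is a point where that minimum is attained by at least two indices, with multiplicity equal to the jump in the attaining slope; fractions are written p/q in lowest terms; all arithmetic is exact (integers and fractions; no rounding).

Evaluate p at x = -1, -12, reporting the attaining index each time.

p(-1) = min(7+0·(-1)=7, 2+1·(-1)=1, -7+2·(-1)=-9, 1+3·(-1)=-2, 5+4·(-1)=1, 4+5·(-1)=-1) = -9 (attained by i=2)
p(-12) = min(7+0·(-12)=7, 2+1·(-12)=-10, -7+2·(-12)=-31, 1+3·(-12)=-35, 5+4·(-12)=-43, 4+5·(-12)=-56) = -56 (attained by i=5)
Answer: p(-1) = -9; p(-12) = -56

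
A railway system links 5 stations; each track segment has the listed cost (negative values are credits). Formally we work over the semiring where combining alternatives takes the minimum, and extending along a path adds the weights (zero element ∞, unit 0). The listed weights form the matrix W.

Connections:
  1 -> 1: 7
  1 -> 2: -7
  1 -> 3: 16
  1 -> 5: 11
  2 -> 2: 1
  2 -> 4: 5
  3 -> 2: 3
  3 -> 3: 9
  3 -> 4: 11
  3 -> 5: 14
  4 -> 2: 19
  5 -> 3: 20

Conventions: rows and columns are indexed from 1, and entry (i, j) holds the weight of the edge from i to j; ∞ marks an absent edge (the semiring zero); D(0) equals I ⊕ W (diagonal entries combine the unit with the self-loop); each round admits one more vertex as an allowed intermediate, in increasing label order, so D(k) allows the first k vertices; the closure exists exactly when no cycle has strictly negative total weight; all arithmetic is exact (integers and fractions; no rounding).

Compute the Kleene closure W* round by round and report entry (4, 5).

D(0):
  [0, -7, 16, ∞, 11]
  [∞, 0, ∞, 5, ∞]
  [∞, 3, 0, 11, 14]
  [∞, 19, ∞, 0, ∞]
  [∞, ∞, 20, ∞, 0]
D(1):
  [0, -7, 16, ∞, 11]
  [∞, 0, ∞, 5, ∞]
  [∞, 3, 0, 11, 14]
  [∞, 19, ∞, 0, ∞]
  [∞, ∞, 20, ∞, 0]
D(2):
  [0, -7, 16, -2, 11]
  [∞, 0, ∞, 5, ∞]
  [∞, 3, 0, 8, 14]
  [∞, 19, ∞, 0, ∞]
  [∞, ∞, 20, ∞, 0]
D(3):
  [0, -7, 16, -2, 11]
  [∞, 0, ∞, 5, ∞]
  [∞, 3, 0, 8, 14]
  [∞, 19, ∞, 0, ∞]
  [∞, 23, 20, 28, 0]
D(4):
  [0, -7, 16, -2, 11]
  [∞, 0, ∞, 5, ∞]
  [∞, 3, 0, 8, 14]
  [∞, 19, ∞, 0, ∞]
  [∞, 23, 20, 28, 0]
D(5):
  [0, -7, 16, -2, 11]
  [∞, 0, ∞, 5, ∞]
  [∞, 3, 0, 8, 14]
  [∞, 19, ∞, 0, ∞]
  [∞, 23, 20, 28, 0]
Answer: W*[4][5] = ∞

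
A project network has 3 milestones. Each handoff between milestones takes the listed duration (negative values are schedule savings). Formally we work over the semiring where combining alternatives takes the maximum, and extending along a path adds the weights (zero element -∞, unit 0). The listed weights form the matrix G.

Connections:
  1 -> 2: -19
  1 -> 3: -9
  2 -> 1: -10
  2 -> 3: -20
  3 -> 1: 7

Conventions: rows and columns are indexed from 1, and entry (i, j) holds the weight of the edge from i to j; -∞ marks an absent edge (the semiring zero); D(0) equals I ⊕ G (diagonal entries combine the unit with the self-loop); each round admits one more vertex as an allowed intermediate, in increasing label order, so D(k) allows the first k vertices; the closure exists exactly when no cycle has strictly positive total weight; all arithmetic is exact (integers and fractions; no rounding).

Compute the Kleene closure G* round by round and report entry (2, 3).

D(0):
  [0, -19, -9]
  [-10, 0, -20]
  [7, -∞, 0]
D(1):
  [0, -19, -9]
  [-10, 0, -19]
  [7, -12, 0]
D(2):
  [0, -19, -9]
  [-10, 0, -19]
  [7, -12, 0]
D(3):
  [0, -19, -9]
  [-10, 0, -19]
  [7, -12, 0]
Answer: G*[2][3] = -19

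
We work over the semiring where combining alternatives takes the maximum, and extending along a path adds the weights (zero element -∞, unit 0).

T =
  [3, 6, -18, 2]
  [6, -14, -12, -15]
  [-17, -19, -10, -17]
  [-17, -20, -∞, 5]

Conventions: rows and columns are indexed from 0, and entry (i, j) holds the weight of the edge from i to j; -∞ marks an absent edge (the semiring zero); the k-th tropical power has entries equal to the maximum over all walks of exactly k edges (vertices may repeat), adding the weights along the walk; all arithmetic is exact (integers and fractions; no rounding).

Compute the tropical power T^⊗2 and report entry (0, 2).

T^⊗2:
  [12, 9, -6, 7]
  [9, 12, -12, 8]
  [-13, -11, -20, -12]
  [-12, -11, -32, 10]
Key observation: the optimum is the walk 0->1->2, with weight 6 + (-12) = -6.
Optimal value attained by: walk 0->1->2.
Answer: (T^⊗2)[0][2] = -6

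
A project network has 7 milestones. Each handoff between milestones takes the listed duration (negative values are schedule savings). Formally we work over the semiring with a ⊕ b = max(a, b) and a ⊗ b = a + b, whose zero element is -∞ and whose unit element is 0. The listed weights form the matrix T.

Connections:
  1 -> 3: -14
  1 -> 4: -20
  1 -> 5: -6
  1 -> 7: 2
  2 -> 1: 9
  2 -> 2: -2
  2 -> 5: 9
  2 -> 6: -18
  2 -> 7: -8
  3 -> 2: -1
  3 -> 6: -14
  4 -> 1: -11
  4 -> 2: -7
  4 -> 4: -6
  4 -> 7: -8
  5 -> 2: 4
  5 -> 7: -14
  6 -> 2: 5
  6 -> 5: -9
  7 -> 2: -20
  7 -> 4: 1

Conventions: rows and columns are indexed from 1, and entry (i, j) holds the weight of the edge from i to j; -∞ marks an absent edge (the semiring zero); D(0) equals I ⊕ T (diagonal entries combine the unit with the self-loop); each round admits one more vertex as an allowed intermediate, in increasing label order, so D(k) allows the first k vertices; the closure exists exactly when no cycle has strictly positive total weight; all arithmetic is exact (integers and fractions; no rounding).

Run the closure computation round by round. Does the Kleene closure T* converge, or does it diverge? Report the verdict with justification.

D(0):
  [0, -∞, -14, -20, -6, -∞, 2]
  [9, 0, -∞, -∞, 9, -18, -8]
  [-∞, -1, 0, -∞, -∞, -14, -∞]
  [-11, -7, -∞, 0, -∞, -∞, -8]
  [-∞, 4, -∞, -∞, 0, -∞, -14]
  [-∞, 5, -∞, -∞, -9, 0, -∞]
  [-∞, -20, -∞, 1, -∞, -∞, 0]
D(1):
  [0, -∞, -14, -20, -6, -∞, 2]
  [9, 0, -5, -11, 9, -18, 11]
  [-∞, -1, 0, -∞, -∞, -14, -∞]
  [-11, -7, -25, 0, -17, -∞, -8]
  [-∞, 4, -∞, -∞, 0, -∞, -14]
  [-∞, 5, -∞, -∞, -9, 0, -∞]
  [-∞, -20, -∞, 1, -∞, -∞, 0]
Detection: at round 2, diagonal entry (5, 5) turns strictly positive.
Key observation: the cycle 5->2->1->5 has total weight 4 + 9 + (-6), which is strictly positive.
Answer: DIVERGES — positive cycle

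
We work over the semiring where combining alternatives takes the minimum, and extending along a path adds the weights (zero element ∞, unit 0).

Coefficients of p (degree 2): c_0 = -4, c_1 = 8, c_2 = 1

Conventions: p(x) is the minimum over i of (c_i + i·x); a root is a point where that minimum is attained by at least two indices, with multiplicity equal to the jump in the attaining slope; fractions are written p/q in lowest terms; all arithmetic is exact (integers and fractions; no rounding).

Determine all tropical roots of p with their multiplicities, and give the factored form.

hull edge (i=0, c=-4) to (i=2, c=1): slope 5/2, span 2
Factored form: p(x) = 1 ⊗ (x ⊕ (-5/2)) ⊗ (x ⊕ (-5/2))
Answer: roots = -5/2 (mult 2)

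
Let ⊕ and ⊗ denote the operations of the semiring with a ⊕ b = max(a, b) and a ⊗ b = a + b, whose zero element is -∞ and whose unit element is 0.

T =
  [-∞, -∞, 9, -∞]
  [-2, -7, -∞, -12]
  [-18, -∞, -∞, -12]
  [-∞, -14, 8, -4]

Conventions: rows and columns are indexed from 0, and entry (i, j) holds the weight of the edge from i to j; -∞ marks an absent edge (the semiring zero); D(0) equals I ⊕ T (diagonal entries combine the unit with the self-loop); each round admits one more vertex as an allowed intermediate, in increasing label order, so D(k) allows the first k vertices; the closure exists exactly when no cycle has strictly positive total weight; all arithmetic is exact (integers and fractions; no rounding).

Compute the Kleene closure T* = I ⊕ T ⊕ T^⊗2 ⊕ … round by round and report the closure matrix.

D(0):
  [0, -∞, 9, -∞]
  [-2, 0, -∞, -12]
  [-18, -∞, 0, -12]
  [-∞, -14, 8, 0]
D(1):
  [0, -∞, 9, -∞]
  [-2, 0, 7, -12]
  [-18, -∞, 0, -12]
  [-∞, -14, 8, 0]
D(2):
  [0, -∞, 9, -∞]
  [-2, 0, 7, -12]
  [-18, -∞, 0, -12]
  [-16, -14, 8, 0]
D(3):
  [0, -∞, 9, -3]
  [-2, 0, 7, -5]
  [-18, -∞, 0, -12]
  [-10, -14, 8, 0]
D(4):
  [0, -17, 9, -3]
  [-2, 0, 7, -5]
  [-18, -26, 0, -12]
  [-10, -14, 8, 0]
Answer: T* = [[0, -17, 9, -3], [-2, 0, 7, -5], [-18, -26, 0, -12], [-10, -14, 8, 0]]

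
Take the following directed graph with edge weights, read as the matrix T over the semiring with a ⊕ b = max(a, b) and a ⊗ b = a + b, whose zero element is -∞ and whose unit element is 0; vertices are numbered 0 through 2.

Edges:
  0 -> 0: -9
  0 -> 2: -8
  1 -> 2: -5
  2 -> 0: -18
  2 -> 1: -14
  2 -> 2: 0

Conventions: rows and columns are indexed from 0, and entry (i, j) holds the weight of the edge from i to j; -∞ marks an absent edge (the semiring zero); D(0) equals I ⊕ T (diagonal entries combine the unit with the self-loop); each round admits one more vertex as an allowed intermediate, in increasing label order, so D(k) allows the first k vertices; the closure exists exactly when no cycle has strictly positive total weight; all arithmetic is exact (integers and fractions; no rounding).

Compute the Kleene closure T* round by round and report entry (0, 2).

D(0):
  [0, -∞, -8]
  [-∞, 0, -5]
  [-18, -14, 0]
D(1):
  [0, -∞, -8]
  [-∞, 0, -5]
  [-18, -14, 0]
D(2):
  [0, -∞, -8]
  [-∞, 0, -5]
  [-18, -14, 0]
D(3):
  [0, -22, -8]
  [-23, 0, -5]
  [-18, -14, 0]
Answer: T*[0][2] = -8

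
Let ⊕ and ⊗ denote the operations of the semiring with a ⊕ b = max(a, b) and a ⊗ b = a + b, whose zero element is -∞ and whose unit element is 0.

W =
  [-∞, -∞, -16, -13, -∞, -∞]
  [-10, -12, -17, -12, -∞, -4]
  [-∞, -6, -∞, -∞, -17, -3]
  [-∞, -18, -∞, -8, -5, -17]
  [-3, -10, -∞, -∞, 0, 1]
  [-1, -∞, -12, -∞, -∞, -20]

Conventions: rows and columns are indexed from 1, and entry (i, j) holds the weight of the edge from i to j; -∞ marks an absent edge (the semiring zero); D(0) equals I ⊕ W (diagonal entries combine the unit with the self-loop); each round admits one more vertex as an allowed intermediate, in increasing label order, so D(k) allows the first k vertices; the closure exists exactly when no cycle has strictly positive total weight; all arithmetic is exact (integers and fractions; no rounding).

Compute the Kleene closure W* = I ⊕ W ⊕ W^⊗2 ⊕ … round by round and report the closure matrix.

D(0):
  [0, -∞, -16, -13, -∞, -∞]
  [-10, 0, -17, -12, -∞, -4]
  [-∞, -6, 0, -∞, -17, -3]
  [-∞, -18, -∞, 0, -5, -17]
  [-3, -10, -∞, -∞, 0, 1]
  [-1, -∞, -12, -∞, -∞, 0]
D(1):
  [0, -∞, -16, -13, -∞, -∞]
  [-10, 0, -17, -12, -∞, -4]
  [-∞, -6, 0, -∞, -17, -3]
  [-∞, -18, -∞, 0, -5, -17]
  [-3, -10, -19, -16, 0, 1]
  [-1, -∞, -12, -14, -∞, 0]
D(2):
  [0, -∞, -16, -13, -∞, -∞]
  [-10, 0, -17, -12, -∞, -4]
  [-16, -6, 0, -18, -17, -3]
  [-28, -18, -35, 0, -5, -17]
  [-3, -10, -19, -16, 0, 1]
  [-1, -∞, -12, -14, -∞, 0]
D(3):
  [0, -22, -16, -13, -33, -19]
  [-10, 0, -17, -12, -34, -4]
  [-16, -6, 0, -18, -17, -3]
  [-28, -18, -35, 0, -5, -17]
  [-3, -10, -19, -16, 0, 1]
  [-1, -18, -12, -14, -29, 0]
D(4):
  [0, -22, -16, -13, -18, -19]
  [-10, 0, -17, -12, -17, -4]
  [-16, -6, 0, -18, -17, -3]
  [-28, -18, -35, 0, -5, -17]
  [-3, -10, -19, -16, 0, 1]
  [-1, -18, -12, -14, -19, 0]
D(5):
  [0, -22, -16, -13, -18, -17]
  [-10, 0, -17, -12, -17, -4]
  [-16, -6, 0, -18, -17, -3]
  [-8, -15, -24, 0, -5, -4]
  [-3, -10, -19, -16, 0, 1]
  [-1, -18, -12, -14, -19, 0]
D(6):
  [0, -22, -16, -13, -18, -17]
  [-5, 0, -16, -12, -17, -4]
  [-4, -6, 0, -17, -17, -3]
  [-5, -15, -16, 0, -5, -4]
  [0, -10, -11, -13, 0, 1]
  [-1, -18, -12, -14, -19, 0]
Answer: W* = [[0, -22, -16, -13, -18, -17], [-5, 0, -16, -12, -17, -4], [-4, -6, 0, -17, -17, -3], [-5, -15, -16, 0, -5, -4], [0, -10, -11, -13, 0, 1], [-1, -18, -12, -14, -19, 0]]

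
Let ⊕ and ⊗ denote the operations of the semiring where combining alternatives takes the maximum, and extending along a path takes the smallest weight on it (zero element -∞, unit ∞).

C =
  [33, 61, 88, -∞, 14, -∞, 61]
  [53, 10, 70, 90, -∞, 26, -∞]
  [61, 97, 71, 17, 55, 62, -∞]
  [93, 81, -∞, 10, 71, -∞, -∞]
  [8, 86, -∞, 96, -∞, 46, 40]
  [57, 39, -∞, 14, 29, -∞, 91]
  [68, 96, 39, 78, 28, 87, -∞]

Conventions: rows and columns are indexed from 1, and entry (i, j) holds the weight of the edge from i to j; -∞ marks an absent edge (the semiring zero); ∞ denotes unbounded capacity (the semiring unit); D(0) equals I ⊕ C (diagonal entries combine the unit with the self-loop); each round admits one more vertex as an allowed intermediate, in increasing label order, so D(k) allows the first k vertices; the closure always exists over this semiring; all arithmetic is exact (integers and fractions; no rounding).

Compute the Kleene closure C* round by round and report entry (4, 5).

D(0):
  [∞, 61, 88, -∞, 14, -∞, 61]
  [53, ∞, 70, 90, -∞, 26, -∞]
  [61, 97, ∞, 17, 55, 62, -∞]
  [93, 81, -∞, ∞, 71, -∞, -∞]
  [8, 86, -∞, 96, ∞, 46, 40]
  [57, 39, -∞, 14, 29, ∞, 91]
  [68, 96, 39, 78, 28, 87, ∞]
D(1):
  [∞, 61, 88, -∞, 14, -∞, 61]
  [53, ∞, 70, 90, 14, 26, 53]
  [61, 97, ∞, 17, 55, 62, 61]
  [93, 81, 88, ∞, 71, -∞, 61]
  [8, 86, 8, 96, ∞, 46, 40]
  [57, 57, 57, 14, 29, ∞, 91]
  [68, 96, 68, 78, 28, 87, ∞]
D(2):
  [∞, 61, 88, 61, 14, 26, 61]
  [53, ∞, 70, 90, 14, 26, 53]
  [61, 97, ∞, 90, 55, 62, 61]
  [93, 81, 88, ∞, 71, 26, 61]
  [53, 86, 70, 96, ∞, 46, 53]
  [57, 57, 57, 57, 29, ∞, 91]
  [68, 96, 70, 90, 28, 87, ∞]
D(3):
  [∞, 88, 88, 88, 55, 62, 61]
  [61, ∞, 70, 90, 55, 62, 61]
  [61, 97, ∞, 90, 55, 62, 61]
  [93, 88, 88, ∞, 71, 62, 61]
  [61, 86, 70, 96, ∞, 62, 61]
  [57, 57, 57, 57, 55, ∞, 91]
  [68, 96, 70, 90, 55, 87, ∞]
D(4):
  [∞, 88, 88, 88, 71, 62, 61]
  [90, ∞, 88, 90, 71, 62, 61]
  [90, 97, ∞, 90, 71, 62, 61]
  [93, 88, 88, ∞, 71, 62, 61]
  [93, 88, 88, 96, ∞, 62, 61]
  [57, 57, 57, 57, 57, ∞, 91]
  [90, 96, 88, 90, 71, 87, ∞]
D(5):
  [∞, 88, 88, 88, 71, 62, 61]
  [90, ∞, 88, 90, 71, 62, 61]
  [90, 97, ∞, 90, 71, 62, 61]
  [93, 88, 88, ∞, 71, 62, 61]
  [93, 88, 88, 96, ∞, 62, 61]
  [57, 57, 57, 57, 57, ∞, 91]
  [90, 96, 88, 90, 71, 87, ∞]
D(6):
  [∞, 88, 88, 88, 71, 62, 62]
  [90, ∞, 88, 90, 71, 62, 62]
  [90, 97, ∞, 90, 71, 62, 62]
  [93, 88, 88, ∞, 71, 62, 62]
  [93, 88, 88, 96, ∞, 62, 62]
  [57, 57, 57, 57, 57, ∞, 91]
  [90, 96, 88, 90, 71, 87, ∞]
D(7):
  [∞, 88, 88, 88, 71, 62, 62]
  [90, ∞, 88, 90, 71, 62, 62]
  [90, 97, ∞, 90, 71, 62, 62]
  [93, 88, 88, ∞, 71, 62, 62]
  [93, 88, 88, 96, ∞, 62, 62]
  [90, 91, 88, 90, 71, ∞, 91]
  [90, 96, 88, 90, 71, 87, ∞]
Answer: C*[4][5] = 71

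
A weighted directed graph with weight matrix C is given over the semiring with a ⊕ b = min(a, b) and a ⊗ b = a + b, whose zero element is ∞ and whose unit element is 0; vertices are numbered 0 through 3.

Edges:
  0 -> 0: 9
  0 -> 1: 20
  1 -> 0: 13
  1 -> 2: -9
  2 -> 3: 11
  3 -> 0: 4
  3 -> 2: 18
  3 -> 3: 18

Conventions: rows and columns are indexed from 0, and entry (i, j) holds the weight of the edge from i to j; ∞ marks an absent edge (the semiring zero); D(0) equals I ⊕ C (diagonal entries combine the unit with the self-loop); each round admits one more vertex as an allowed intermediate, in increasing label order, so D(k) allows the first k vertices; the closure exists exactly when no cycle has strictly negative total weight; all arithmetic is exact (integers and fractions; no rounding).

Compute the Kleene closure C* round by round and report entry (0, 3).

D(0):
  [0, 20, ∞, ∞]
  [13, 0, -9, ∞]
  [∞, ∞, 0, 11]
  [4, ∞, 18, 0]
D(1):
  [0, 20, ∞, ∞]
  [13, 0, -9, ∞]
  [∞, ∞, 0, 11]
  [4, 24, 18, 0]
D(2):
  [0, 20, 11, ∞]
  [13, 0, -9, ∞]
  [∞, ∞, 0, 11]
  [4, 24, 15, 0]
D(3):
  [0, 20, 11, 22]
  [13, 0, -9, 2]
  [∞, ∞, 0, 11]
  [4, 24, 15, 0]
D(4):
  [0, 20, 11, 22]
  [6, 0, -9, 2]
  [15, 35, 0, 11]
  [4, 24, 15, 0]
Answer: C*[0][3] = 22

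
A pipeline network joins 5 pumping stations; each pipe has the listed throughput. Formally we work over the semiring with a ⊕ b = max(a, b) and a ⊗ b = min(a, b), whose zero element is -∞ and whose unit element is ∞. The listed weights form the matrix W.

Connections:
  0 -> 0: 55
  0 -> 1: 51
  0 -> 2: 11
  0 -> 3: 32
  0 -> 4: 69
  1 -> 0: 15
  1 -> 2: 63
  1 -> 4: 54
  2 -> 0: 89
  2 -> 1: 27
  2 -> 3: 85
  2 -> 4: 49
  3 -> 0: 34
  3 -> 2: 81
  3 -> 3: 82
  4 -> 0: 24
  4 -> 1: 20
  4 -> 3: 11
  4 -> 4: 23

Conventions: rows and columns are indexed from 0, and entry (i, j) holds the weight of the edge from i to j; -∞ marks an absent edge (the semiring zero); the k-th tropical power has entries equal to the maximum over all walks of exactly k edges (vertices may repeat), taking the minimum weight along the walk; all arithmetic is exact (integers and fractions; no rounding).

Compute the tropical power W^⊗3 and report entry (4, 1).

W^⊗2:
  [55, 51, 51, 32, 55]
  [63, 27, 11, 63, 49]
  [55, 51, 81, 82, 69]
  [81, 34, 81, 82, 49]
  [24, 24, 20, 24, 24]
W^⊗3:
  [55, 51, 51, 51, 55]
  [55, 51, 63, 63, 63]
  [81, 51, 81, 82, 55]
  [81, 51, 81, 82, 69]
  [24, 24, 24, 24, 24]
Key observation: the optimum is the walk 4->0->0->1, with weight 24 min 55 min 51 = 24.
Optimal value attained by: walk 4->0->0->1.
Answer: (W^⊗3)[4][1] = 24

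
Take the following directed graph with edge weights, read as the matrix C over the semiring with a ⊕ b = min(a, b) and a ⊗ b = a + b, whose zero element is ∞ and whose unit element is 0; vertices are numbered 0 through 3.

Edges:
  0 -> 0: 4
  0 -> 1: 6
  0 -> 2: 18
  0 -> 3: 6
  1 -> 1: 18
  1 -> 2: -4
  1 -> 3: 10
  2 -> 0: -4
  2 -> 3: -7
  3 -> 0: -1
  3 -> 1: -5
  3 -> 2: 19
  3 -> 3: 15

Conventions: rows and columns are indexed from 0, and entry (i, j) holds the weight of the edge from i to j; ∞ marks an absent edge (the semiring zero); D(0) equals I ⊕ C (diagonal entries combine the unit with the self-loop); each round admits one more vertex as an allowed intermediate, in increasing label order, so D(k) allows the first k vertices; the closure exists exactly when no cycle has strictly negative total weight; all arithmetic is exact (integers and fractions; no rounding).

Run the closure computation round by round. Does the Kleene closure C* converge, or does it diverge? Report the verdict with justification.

D(0):
  [0, 6, 18, 6]
  [∞, 0, -4, 10]
  [-4, ∞, 0, -7]
  [-1, -5, 19, 0]
D(1):
  [0, 6, 18, 6]
  [∞, 0, -4, 10]
  [-4, 2, 0, -7]
  [-1, -5, 17, 0]
Detection: at round 2, diagonal entry (2, 2) turns strictly negative.
Key observation: the cycle 2->0->1->2 has total weight (-4) + 6 + (-4), which is strictly negative.
Answer: DIVERGES — negative cycle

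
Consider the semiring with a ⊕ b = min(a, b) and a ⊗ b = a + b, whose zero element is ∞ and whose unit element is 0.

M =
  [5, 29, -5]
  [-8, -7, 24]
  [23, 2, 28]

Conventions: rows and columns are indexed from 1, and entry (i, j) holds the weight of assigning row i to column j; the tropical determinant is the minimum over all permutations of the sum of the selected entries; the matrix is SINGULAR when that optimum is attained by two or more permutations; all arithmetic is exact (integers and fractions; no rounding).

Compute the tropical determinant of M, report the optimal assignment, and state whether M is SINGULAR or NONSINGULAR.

σ = (1, 2, 3): 5 + (-7) + 28 = 26
σ = (1, 3, 2): 5 + 24 + 2 = 31
σ = (2, 1, 3): 29 + (-8) + 28 = 49
σ = (2, 3, 1): 29 + 24 + 23 = 76
σ = (3, 1, 2): (-5) + (-8) + 2 = -11
σ = (3, 2, 1): (-5) + (-7) + 23 = 11
Optimal value attained by: σ = (3, 1, 2).
Answer: det⊕(M) = -11; verdict: NONSINGULAR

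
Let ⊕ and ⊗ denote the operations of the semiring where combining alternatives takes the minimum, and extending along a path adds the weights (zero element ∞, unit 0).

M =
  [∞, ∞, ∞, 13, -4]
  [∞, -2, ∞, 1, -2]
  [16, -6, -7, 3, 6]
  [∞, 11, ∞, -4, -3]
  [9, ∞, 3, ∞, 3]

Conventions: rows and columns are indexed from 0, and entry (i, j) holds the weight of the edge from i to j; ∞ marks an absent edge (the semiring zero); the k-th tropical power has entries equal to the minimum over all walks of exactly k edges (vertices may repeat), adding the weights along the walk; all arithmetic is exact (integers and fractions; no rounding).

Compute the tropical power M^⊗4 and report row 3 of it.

M^⊗2:
  [5, 24, -1, 9, -1]
  [7, -4, 1, -3, -4]
  [9, -13, -14, -5, -8]
  [6, 7, 0, -8, -7]
  [12, -3, -4, 6, 5]
M^⊗3:
  [8, -7, -8, 2, 1]
  [5, -6, -6, -7, -6]
  [1, -20, -21, -12, -15]
  [2, -6, -7, -12, -11]
  [12, -10, -11, -2, -5]
M^⊗4:
  [8, -14, -15, -6, -9]
  [3, -12, -13, -11, -10]
  [-6, -27, -28, -19, -22]
  [-2, -13, -14, -16, -15]
  [4, -17, -18, -9, -12]
Answer: row 3 of M^⊗4 = [-2, -13, -14, -16, -15]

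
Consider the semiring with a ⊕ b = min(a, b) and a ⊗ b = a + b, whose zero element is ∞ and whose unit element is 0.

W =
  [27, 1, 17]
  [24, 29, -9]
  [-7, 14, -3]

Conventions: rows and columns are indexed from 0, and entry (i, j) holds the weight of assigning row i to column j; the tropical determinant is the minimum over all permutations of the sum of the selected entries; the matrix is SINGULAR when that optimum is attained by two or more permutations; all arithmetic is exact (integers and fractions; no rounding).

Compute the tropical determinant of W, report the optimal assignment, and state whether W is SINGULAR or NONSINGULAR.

σ = (0, 1, 2): 27 + 29 + (-3) = 53
σ = (0, 2, 1): 27 + (-9) + 14 = 32
σ = (1, 0, 2): 1 + 24 + (-3) = 22
σ = (1, 2, 0): 1 + (-9) + (-7) = -15
σ = (2, 0, 1): 17 + 24 + 14 = 55
σ = (2, 1, 0): 17 + 29 + (-7) = 39
Optimal value attained by: σ = (1, 2, 0).
Answer: det⊕(W) = -15; verdict: NONSINGULAR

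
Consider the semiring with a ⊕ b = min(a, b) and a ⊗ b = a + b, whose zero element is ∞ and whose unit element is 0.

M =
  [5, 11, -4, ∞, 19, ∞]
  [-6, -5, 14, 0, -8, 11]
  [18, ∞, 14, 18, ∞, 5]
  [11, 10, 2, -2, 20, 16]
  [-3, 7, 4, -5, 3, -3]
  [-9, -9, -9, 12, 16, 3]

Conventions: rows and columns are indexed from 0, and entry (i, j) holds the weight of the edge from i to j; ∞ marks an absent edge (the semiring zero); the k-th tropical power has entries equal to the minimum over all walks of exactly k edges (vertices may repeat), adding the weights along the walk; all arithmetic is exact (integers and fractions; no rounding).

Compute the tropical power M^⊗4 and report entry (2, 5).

M^⊗2:
  [5, 6, 1, 11, 3, 1]
  [-11, -10, -10, -13, -13, -11]
  [-4, -4, -4, 16, 21, 8]
  [4, 5, 0, -4, 2, 7]
  [-12, -12, -12, -7, -1, 0]
  [-15, -14, -13, -9, -17, -4]
M^⊗3:
  [-8, -8, -8, -2, -2, 0]
  [-20, -20, -20, -18, -18, -16]
  [-10, -9, -8, -4, -12, 1]
  [-2, -2, -2, -6, -3, -1]
  [-18, -17, -16, -12, -20, -7]
  [-20, -19, -19, -22, -22, -20]
M^⊗4:
  [-14, -13, -12, -8, -16, -5]
  [-26, -25, -25, -23, -28, -21]
  [-15, -14, -14, -17, -17, -15]
  [-10, -10, -10, -8, -10, -6]
  [-23, -22, -22, -25, -25, -23]
  [-29, -29, -29, -27, -27, -25]
Key observation: the optimum is the walk 2->5->1->4->5, with weight 5 + (-9) + (-8) + (-3) = -15.
Optimal value attained by: walk 2->5->1->4->5.
Answer: (M^⊗4)[2][5] = -15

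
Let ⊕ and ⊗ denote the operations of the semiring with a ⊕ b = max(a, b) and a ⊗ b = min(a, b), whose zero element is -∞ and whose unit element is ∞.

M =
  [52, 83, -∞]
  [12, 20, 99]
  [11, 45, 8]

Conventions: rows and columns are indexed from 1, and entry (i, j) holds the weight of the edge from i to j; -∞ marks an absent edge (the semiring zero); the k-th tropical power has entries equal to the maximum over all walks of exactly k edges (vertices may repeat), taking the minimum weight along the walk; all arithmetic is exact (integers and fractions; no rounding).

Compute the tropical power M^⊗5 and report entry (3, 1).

M^⊗2:
  [52, 52, 83]
  [12, 45, 20]
  [12, 20, 45]
M^⊗3:
  [52, 52, 52]
  [12, 20, 45]
  [12, 45, 20]
M^⊗4:
  [52, 52, 52]
  [12, 45, 20]
  [12, 20, 45]
M^⊗5:
  [52, 52, 52]
  [12, 20, 45]
  [12, 45, 20]
Key observation: the optimum is the walk 3->2->1->1->1->1, with weight 45 min 12 min 52 min 52 min 52 = 12.
Optimal value attained by: walk 3->2->1->1->1->1.
Answer: (M^⊗5)[3][1] = 12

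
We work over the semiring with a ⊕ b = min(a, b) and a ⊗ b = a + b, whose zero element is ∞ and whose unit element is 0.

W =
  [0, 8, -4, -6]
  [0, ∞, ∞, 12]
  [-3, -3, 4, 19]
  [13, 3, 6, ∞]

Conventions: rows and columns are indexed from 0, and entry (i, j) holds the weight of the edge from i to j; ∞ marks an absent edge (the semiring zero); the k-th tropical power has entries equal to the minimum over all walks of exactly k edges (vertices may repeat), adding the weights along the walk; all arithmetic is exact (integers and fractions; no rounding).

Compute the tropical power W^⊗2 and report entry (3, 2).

W^⊗2:
  [-7, -7, -4, -6]
  [0, 8, -4, -6]
  [-3, 1, -7, -9]
  [3, 3, 9, 7]
Key observation: the optimum is the walk 3->0->2, with weight 13 + (-4) = 9.
Optimal value attained by: walk 3->0->2.
Answer: (W^⊗2)[3][2] = 9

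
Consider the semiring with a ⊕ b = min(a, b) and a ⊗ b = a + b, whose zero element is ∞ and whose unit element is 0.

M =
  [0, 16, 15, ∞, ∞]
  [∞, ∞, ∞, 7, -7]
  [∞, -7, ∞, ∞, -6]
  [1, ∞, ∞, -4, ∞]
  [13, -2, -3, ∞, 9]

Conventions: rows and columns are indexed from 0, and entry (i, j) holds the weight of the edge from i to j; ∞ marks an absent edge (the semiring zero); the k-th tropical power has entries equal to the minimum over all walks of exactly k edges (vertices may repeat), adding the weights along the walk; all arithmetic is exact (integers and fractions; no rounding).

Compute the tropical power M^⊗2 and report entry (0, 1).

M^⊗2:
  [0, 8, 15, 23, 9]
  [6, -9, -10, 3, 2]
  [7, -8, -9, 0, -14]
  [-3, 17, 16, -8, ∞]
  [13, -10, 6, 5, -9]
Key observation: the optimum is the walk 0->2->1, with weight 15 + (-7) = 8.
Optimal value attained by: walk 0->2->1.
Answer: (M^⊗2)[0][1] = 8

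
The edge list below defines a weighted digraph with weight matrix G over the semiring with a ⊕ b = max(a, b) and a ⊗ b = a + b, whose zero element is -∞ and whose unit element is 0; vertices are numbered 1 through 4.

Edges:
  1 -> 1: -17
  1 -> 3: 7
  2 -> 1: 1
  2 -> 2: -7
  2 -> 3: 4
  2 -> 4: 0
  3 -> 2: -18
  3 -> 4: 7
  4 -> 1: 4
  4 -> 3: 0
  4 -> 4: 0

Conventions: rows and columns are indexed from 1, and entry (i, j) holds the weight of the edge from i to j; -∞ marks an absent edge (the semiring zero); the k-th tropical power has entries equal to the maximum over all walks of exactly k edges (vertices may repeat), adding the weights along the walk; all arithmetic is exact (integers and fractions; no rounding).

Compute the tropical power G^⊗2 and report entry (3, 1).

G^⊗2:
  [-34, -11, -10, 14]
  [4, -14, 8, 11]
  [11, -25, 7, 7]
  [4, -18, 11, 7]
Key observation: the optimum is the walk 3->4->1, with weight 7 + 4 = 11.
Optimal value attained by: walk 3->4->1.
Answer: (G^⊗2)[3][1] = 11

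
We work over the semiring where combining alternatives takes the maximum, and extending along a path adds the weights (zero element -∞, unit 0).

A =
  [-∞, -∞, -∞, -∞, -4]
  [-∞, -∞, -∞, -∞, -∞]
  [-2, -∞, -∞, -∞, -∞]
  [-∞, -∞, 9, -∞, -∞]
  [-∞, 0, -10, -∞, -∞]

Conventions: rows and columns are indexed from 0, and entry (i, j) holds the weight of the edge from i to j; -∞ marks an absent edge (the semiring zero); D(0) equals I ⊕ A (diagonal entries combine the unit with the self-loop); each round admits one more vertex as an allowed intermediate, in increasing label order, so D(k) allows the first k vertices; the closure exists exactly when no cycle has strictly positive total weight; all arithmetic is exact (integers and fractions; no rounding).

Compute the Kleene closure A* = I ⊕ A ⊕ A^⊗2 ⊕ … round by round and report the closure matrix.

D(0):
  [0, -∞, -∞, -∞, -4]
  [-∞, 0, -∞, -∞, -∞]
  [-2, -∞, 0, -∞, -∞]
  [-∞, -∞, 9, 0, -∞]
  [-∞, 0, -10, -∞, 0]
D(1):
  [0, -∞, -∞, -∞, -4]
  [-∞, 0, -∞, -∞, -∞]
  [-2, -∞, 0, -∞, -6]
  [-∞, -∞, 9, 0, -∞]
  [-∞, 0, -10, -∞, 0]
D(2):
  [0, -∞, -∞, -∞, -4]
  [-∞, 0, -∞, -∞, -∞]
  [-2, -∞, 0, -∞, -6]
  [-∞, -∞, 9, 0, -∞]
  [-∞, 0, -10, -∞, 0]
D(3):
  [0, -∞, -∞, -∞, -4]
  [-∞, 0, -∞, -∞, -∞]
  [-2, -∞, 0, -∞, -6]
  [7, -∞, 9, 0, 3]
  [-12, 0, -10, -∞, 0]
D(4):
  [0, -∞, -∞, -∞, -4]
  [-∞, 0, -∞, -∞, -∞]
  [-2, -∞, 0, -∞, -6]
  [7, -∞, 9, 0, 3]
  [-12, 0, -10, -∞, 0]
D(5):
  [0, -4, -14, -∞, -4]
  [-∞, 0, -∞, -∞, -∞]
  [-2, -6, 0, -∞, -6]
  [7, 3, 9, 0, 3]
  [-12, 0, -10, -∞, 0]
Answer: A* = [[0, -4, -14, -∞, -4], [-∞, 0, -∞, -∞, -∞], [-2, -6, 0, -∞, -6], [7, 3, 9, 0, 3], [-12, 0, -10, -∞, 0]]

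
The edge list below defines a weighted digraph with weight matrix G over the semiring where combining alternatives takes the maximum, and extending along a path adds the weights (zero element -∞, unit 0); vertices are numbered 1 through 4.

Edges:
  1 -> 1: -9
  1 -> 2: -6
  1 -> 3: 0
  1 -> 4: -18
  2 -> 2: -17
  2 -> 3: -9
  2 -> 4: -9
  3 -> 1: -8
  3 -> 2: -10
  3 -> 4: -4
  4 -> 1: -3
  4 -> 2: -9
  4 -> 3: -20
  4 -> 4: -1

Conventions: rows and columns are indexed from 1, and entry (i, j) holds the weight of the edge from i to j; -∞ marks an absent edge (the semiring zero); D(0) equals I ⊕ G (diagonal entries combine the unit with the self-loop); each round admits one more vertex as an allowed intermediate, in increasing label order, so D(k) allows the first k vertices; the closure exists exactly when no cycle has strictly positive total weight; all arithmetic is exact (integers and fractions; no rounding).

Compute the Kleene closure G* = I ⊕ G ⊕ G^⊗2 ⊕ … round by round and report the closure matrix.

D(0):
  [0, -6, 0, -18]
  [-∞, 0, -9, -9]
  [-8, -10, 0, -4]
  [-3, -9, -20, 0]
D(1):
  [0, -6, 0, -18]
  [-∞, 0, -9, -9]
  [-8, -10, 0, -4]
  [-3, -9, -3, 0]
D(2):
  [0, -6, 0, -15]
  [-∞, 0, -9, -9]
  [-8, -10, 0, -4]
  [-3, -9, -3, 0]
D(3):
  [0, -6, 0, -4]
  [-17, 0, -9, -9]
  [-8, -10, 0, -4]
  [-3, -9, -3, 0]
D(4):
  [0, -6, 0, -4]
  [-12, 0, -9, -9]
  [-7, -10, 0, -4]
  [-3, -9, -3, 0]
Answer: G* = [[0, -6, 0, -4], [-12, 0, -9, -9], [-7, -10, 0, -4], [-3, -9, -3, 0]]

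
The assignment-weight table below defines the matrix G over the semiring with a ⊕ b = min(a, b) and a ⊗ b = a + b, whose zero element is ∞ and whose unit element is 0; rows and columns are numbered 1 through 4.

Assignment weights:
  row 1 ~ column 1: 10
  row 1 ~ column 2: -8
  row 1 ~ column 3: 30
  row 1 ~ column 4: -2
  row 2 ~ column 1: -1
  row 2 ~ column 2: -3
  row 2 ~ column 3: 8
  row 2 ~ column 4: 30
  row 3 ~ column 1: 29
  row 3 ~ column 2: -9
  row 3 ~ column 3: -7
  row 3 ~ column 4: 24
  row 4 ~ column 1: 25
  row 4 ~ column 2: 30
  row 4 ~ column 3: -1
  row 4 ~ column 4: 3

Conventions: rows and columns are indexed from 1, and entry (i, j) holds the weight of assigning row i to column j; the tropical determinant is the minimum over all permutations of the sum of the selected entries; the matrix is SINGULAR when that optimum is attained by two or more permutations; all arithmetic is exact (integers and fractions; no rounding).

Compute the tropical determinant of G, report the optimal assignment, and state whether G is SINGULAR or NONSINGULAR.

σ = (1, 2, 3, 4): 10 + (-3) + (-7) + 3 = 3
σ = (1, 2, 4, 3): 10 + (-3) + 24 + (-1) = 30
σ = (1, 3, 2, 4): 10 + 8 + (-9) + 3 = 12
σ = (1, 3, 4, 2): 10 + 8 + 24 + 30 = 72
σ = (1, 4, 2, 3): 10 + 30 + (-9) + (-1) = 30
σ = (1, 4, 3, 2): 10 + 30 + (-7) + 30 = 63
σ = (2, 1, 3, 4): (-8) + (-1) + (-7) + 3 = -13
σ = (2, 1, 4, 3): (-8) + (-1) + 24 + (-1) = 14
σ = (2, 3, 1, 4): (-8) + 8 + 29 + 3 = 32
σ = (2, 3, 4, 1): (-8) + 8 + 24 + 25 = 49
σ = (2, 4, 1, 3): (-8) + 30 + 29 + (-1) = 50
σ = (2, 4, 3, 1): (-8) + 30 + (-7) + 25 = 40
σ = (3, 1, 2, 4): 30 + (-1) + (-9) + 3 = 23
σ = (3, 1, 4, 2): 30 + (-1) + 24 + 30 = 83
σ = (3, 2, 1, 4): 30 + (-3) + 29 + 3 = 59
σ = (3, 2, 4, 1): 30 + (-3) + 24 + 25 = 76
σ = (3, 4, 1, 2): 30 + 30 + 29 + 30 = 119
σ = (3, 4, 2, 1): 30 + 30 + (-9) + 25 = 76
σ = (4, 1, 2, 3): (-2) + (-1) + (-9) + (-1) = -13
σ = (4, 1, 3, 2): (-2) + (-1) + (-7) + 30 = 20
σ = (4, 2, 1, 3): (-2) + (-3) + 29 + (-1) = 23
σ = (4, 2, 3, 1): (-2) + (-3) + (-7) + 25 = 13
σ = (4, 3, 1, 2): (-2) + 8 + 29 + 30 = 65
σ = (4, 3, 2, 1): (-2) + 8 + (-9) + 25 = 22
Optimal value attained by: σ = (2, 1, 3, 4).
Answer: det⊕(G) = -13; verdict: SINGULAR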